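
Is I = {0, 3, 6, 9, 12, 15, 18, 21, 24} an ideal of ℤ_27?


Check ideal conditions for I = {0, 3, 6, 9, 12, 15, 18, 21, 24} in ℤ_27:
(1) I is an additive subgroup? Yes
(2) For r ∈ ℤ_27 and a ∈ I: r·a ∈ I? Yes

Yes, I is an ideal of ℤ_27


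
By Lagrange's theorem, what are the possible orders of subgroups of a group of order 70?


Lagrange's theorem: |H| divides |G|
|G| = 70
Divisors of 70: 1, 2, 5, 7, 10, 14, 35, 70

Possible subgroup orders: {1, 2, 5, 7, 10, 14, 35, 70}


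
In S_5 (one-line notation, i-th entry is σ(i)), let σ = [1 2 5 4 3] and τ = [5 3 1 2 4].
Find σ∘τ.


σ∘τ: apply τ first, then σ
1 →τ 5 →σ 3
2 →τ 3 →σ 5
3 →τ 1 →σ 1
4 →τ 2 →σ 2
5 →τ 4 →σ 4

σ∘τ = [3 5 1 2 4]


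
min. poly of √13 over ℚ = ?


√13 satisfies x² - 13 = 0, irreducible over ℚ since 13 is squarefree

Minimal polynomial: x² - 13


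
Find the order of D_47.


|D_n| = 2n (n rotations and n reflections)
|D_47| = 2×47 = 94

|D_47| = 94


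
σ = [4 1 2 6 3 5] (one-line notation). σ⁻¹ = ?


To find σ⁻¹, swap domain and range:
σ(1) = 4 → σ⁻¹(4) = 1
σ(2) = 1 → σ⁻¹(1) = 2
σ(3) = 2 → σ⁻¹(2) = 3
σ(4) = 6 → σ⁻¹(6) = 4
σ(5) = 3 → σ⁻¹(3) = 5
σ(6) = 5 → σ⁻¹(5) = 6

σ⁻¹ = [2 3 5 1 6 4]


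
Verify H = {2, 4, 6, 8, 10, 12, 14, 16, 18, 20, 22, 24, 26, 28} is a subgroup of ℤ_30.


Subgroup test for H = {2, 4, 6, 8, 10, 12, 14, 16, 18, 20, 22, 24, 26, 28} in (ℤ_30, +):
(1) 0 ∈ H? No
(2) Closure: for all a,b ∈ H, (a+b) mod 30 ∈ H? No  [counterexample: 2 + 28 = 0 ∉ H]
(3) Inverses: for all a ∈ H, -a mod 30 ∈ H? Yes

No, H is not a subgroup of ℤ_30


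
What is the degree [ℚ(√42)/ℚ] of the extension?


√42 has minimal polynomial x² - 42 (irreducible over ℚ since 42 is squarefree)

[ℚ(√42)/ℚ] = 2


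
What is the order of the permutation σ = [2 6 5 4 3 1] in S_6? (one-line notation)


Cycle decomposition: (1 2 6) (3 5)
Cycle lengths: 3, 2
Order = lcm(3, 2) = 6

ord(σ) = 6


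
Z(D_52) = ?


Z(G) = {g ∈ G | gx = xg for all x ∈ G}
For even n, Z(D_n) = {e, r^(n/2)}: the 180° rotation r^26 commutes with every reflection and rotation

Z(D_52) = {e, r^26}


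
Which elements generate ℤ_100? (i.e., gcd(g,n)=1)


g generates ℤ_n iff gcd(g,n) = 1
Prime factors of 100: 2, 5
Generators are g ∈ {1,...,99} not divisible by any of these primes.
Generators: {1, 3, 7, 9, 11, 13, 17, 19, 21, 23, 27, 29, 31, 33, 37, 39, 41, 43, 47, 49, 51, 53, 57, 59, 61, 63, 67, 69, 71, 73, 77, 79, 81, 83, 87, 89, 91, 93, 97, 99}
Number of generators = φ(100) = 40

Generators of ℤ_100 = {1, 3, 7, 9, 11, 13, 17, 19, 21, 23, 27, 29, 31, 33, 37, 39, 41, 43, 47, 49, 51, 53, 57, 59, 61, 63, 67, 69, 71, 73, 77, 79, 81, 83, 87, 89, 91, 93, 97, 99}


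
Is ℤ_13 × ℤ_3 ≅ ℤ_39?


Comparing ℤ_13 × ℤ_3 and ℤ_39:
gcd(13,3) = 1, so ℤ_13 × ℤ_3 ≅ ℤ_39 (CRT)

Yes, ℤ_13 × ℤ_3 ≅ ℤ_39


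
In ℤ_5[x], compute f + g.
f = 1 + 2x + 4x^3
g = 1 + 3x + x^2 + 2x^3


Add coefficients mod 5:
x^0: 1 + 1 = 2 (mod 5)
x^1: 2 + 3 = 0 (mod 5)
x^2: 0 + 1 = 1 (mod 5)
x^3: 4 + 2 = 1 (mod 5)
Result: 2 + x^2 + x^3

f + g = 2 + x^2 + x^3


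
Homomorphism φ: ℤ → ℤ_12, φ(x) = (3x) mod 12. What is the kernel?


Kernel = preimage of identity
ker(φ) = {x ∈ ℤ : 3x ≡ 0 (mod 12)}. gcd(3,12) = 3, so 3x ≡ 0 (mod 12) ⟺ x ≡ 0 (mod 12/3 = 4). Hence ker(φ) = 4ℤ

ker(φ) = 4ℤ


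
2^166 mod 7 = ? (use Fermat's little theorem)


Fermat's little theorem: if p is prime and gcd(a,p)=1, then a^(p-1) ≡ 1 (mod p)
p = 7 is prime, gcd(2,7) = 1
Reduce exponent: 166 mod 6 = 4
So 2^166 ≡ 2^4 (mod 7)
2^4 mod 7 = 2

2^166 ≡ 2 (mod 7)


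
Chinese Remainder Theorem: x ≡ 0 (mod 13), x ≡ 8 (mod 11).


m₁ = 13, m₂ = 11, gcd = 1, so CRT applies. M = m₁·m₂ = 143
Let M₁ = M/m₁ = 11, M₂ = M/m₂ = 13
Find y₁ ≡ M₁⁻¹ (mod m₁): 11⁻¹ ≡ 6 (mod 13)
Find y₂ ≡ M₂⁻¹ (mod m₂): 13⁻¹ ≡ 6 (mod 11)
x = a₁·M₁·y₁ + a₂·M₂·y₂ = 0·11·6 + 8·13·6 = 624
Reduce mod 143: x ≡ 52
Check: 52 mod 13 = 0 ✓, 52 mod 11 = 8 ✓

x ≡ 52 (mod 143)


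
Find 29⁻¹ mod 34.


Use the extended Euclidean algorithm to write 1 = 29·s + 34·t; then s mod 34 is the inverse.
Euclidean algorithm:
  29 = 0·34 + 29
  34 = 1·29 + 5
  29 = 5·5 + 4
  5 = 1·4 + 1
  4 = 4·1 + 0
gcd(29,34) = 1
Back-substitution gives: 29·(-7) + 34·(6) = 1
So 29⁻¹ ≡ -7 ≡ 27 (mod 34)
Check: 29 × 27 = 783 ≡ 1 (mod 34) ✓

29⁻¹ ≡ 27 (mod 34)


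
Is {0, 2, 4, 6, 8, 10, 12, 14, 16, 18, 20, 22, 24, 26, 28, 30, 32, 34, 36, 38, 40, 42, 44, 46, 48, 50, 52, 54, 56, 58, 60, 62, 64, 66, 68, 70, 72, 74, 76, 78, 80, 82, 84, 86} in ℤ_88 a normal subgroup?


H = {0, 2, 4, 6, 8, 10, 12, 14, 16, 18, 20, 22, 24, 26, 28, 30, 32, 34, 36, 38, 40, 42, 44, 46, 48, 50, 52, 54, 56, 58, 60, 62, 64, 66, 68, 70, 72, 74, 76, 78, 80, 82, 84, 86} in ℤ_88
ℤ_88 is abelian; every subgroup of an abelian group is normal

Yes, normal subgroup


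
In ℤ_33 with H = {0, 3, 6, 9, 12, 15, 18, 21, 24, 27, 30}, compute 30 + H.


30 + H = {30 + h (mod 33) : h ∈ H}
30+0=30, 30+3=0, 30+6=3, 30+9=6, 30+12=9, 30+15=12, 30+18=15, 30+21=18, 30+24=21, 30+27=24, 30+30=27
30 + H = {0, 3, 6, 9, 12, 15, 18, 21, 24, 27, 30} = 0 + H

30 + H = {0, 3, 6, 9, 12, 15, 18, 21, 24, 27, 30}


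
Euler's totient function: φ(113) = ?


Factor n: 113 = 113
φ(n) = n · ∏(1 - 1/p) over distinct primes p | n
φ(113) = 113 · (1 - 1/113) = 112

φ(113) = 112


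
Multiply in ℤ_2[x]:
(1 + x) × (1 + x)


Expand and collect like terms; reduce coefficients mod 2:
x^0: 1·1 = 1 ≡ 1 (mod 2)
x^1: 1·1 + 1·1 = 2 ≡ 0 (mod 2)
x^2: 1·1 = 1 ≡ 1 (mod 2)
Result: 1 + x^2

f · g = 1 + x^2


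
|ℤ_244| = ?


ℤ_n has n elements.

|ℤ_244| = 244


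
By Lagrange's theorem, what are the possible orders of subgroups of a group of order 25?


Lagrange's theorem: |H| divides |G|
|G| = 25
Divisors of 25: 1, 5, 25

Possible subgroup orders: {1, 5, 25}


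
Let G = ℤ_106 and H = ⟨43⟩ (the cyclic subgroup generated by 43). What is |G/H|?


|⟨43⟩| = n / gcd(43, 106) = 106 / 1 = 106
H is normal (ℤ_106 is abelian).
|G/H| = |G| / |H| = 106 / 106 = 1

|G/H| = 1


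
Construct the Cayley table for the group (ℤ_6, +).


Elements: {0, 1, 2, 3, 4, 5}
Operation: addition mod 6
Entry (a, b) = (a + b) mod 6

Cayley table:
  | 0 | 1 | 2 | 3 | 4 | 5
0 | 0 | 1 | 2 | 3 | 4 | 5
1 | 1 | 2 | 3 | 4 | 5 | 0
2 | 2 | 3 | 4 | 5 | 0 | 1
3 | 3 | 4 | 5 | 0 | 1 | 2
4 | 4 | 5 | 0 | 1 | 2 | 3
5 | 5 | 0 | 1 | 2 | 3 | 4


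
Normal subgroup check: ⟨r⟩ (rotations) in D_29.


H = ⟨r⟩ (rotations) in D_29
The rotation subgroup ⟨r⟩ has index 2 in D_29, so it is normal

Yes, normal subgroup


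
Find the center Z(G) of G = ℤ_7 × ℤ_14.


Z(G) = {g ∈ G | gx = xg for all x ∈ G}
Direct product of abelian groups is abelian, so Z(G) = G

Z(ℤ_7 × ℤ_14) = ℤ_7 × ℤ_14


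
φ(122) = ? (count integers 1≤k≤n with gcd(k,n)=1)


Factor n: 122 = 2 × 61
φ(n) = n · ∏(1 - 1/p) over distinct primes p | n
φ(122) = 122 · (1 - 1/2) · (1 - 1/61) = 60

φ(122) = 60


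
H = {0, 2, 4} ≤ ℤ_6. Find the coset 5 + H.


5 + H = {5 + h (mod 6) : h ∈ H}
5+0=5, 5+2=1, 5+4=3
5 + H = {1, 3, 5} = 1 + H

5 + H = {1, 3, 5}


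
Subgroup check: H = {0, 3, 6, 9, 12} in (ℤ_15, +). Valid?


Subgroup test for H = {0, 3, 6, 9, 12} in (ℤ_15, +):
(1) 0 ∈ H? Yes
(2) Closure: for all a,b ∈ H, (a+b) mod 15 ∈ H? Yes
(3) Inverses: for all a ∈ H, -a mod 15 ∈ H? Yes

Yes, H is a subgroup of ℤ_15


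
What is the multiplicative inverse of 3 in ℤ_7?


Use the extended Euclidean algorithm to write 1 = 3·s + 7·t; then s mod 7 is the inverse.
Euclidean algorithm:
  3 = 0·7 + 3
  7 = 2·3 + 1
  3 = 3·1 + 0
gcd(3,7) = 1
Back-substitution gives: 3·(-2) + 7·(1) = 1
So 3⁻¹ ≡ -2 ≡ 5 (mod 7)
Check: 3 × 5 = 15 ≡ 1 (mod 7) ✓

3⁻¹ ≡ 5 (mod 7)


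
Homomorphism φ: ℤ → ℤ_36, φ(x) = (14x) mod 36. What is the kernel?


Kernel = preimage of identity
ker(φ) = {x ∈ ℤ : 14x ≡ 0 (mod 36)}. gcd(14,36) = 2, so 14x ≡ 0 (mod 36) ⟺ x ≡ 0 (mod 36/2 = 18). Hence ker(φ) = 18ℤ

ker(φ) = 18ℤ


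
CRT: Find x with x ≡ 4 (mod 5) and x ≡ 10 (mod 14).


m₁ = 5, m₂ = 14, gcd = 1, so CRT applies. M = m₁·m₂ = 70
Let M₁ = M/m₁ = 14, M₂ = M/m₂ = 5
Find y₁ ≡ M₁⁻¹ (mod m₁): 14⁻¹ ≡ 4 (mod 5)
Find y₂ ≡ M₂⁻¹ (mod m₂): 5⁻¹ ≡ 3 (mod 14)
x = a₁·M₁·y₁ + a₂·M₂·y₂ = 4·14·4 + 10·5·3 = 374
Reduce mod 70: x ≡ 24
Check: 24 mod 5 = 4 ✓, 24 mod 14 = 10 ✓

x ≡ 24 (mod 70)


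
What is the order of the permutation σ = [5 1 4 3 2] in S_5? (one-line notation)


Cycle decomposition: (1 5 2) (3 4)
Cycle lengths: 3, 2
Order = lcm(3, 2) = 6

ord(σ) = 6


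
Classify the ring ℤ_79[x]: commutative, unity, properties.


ℤ_79 is a field (n prime), so ℤ_79[x] is a commutative integral domain with unity
Commutative: Yes
Integral domain: Yes
Has unity: Yes

ℤ_79[x]: Commutative=Yes, Unity=Yes


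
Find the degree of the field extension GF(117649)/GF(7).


GF(117649) = GF(7^6), so the extension degree is 6

[GF(117649)/GF(7)] = 6


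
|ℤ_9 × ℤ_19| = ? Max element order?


|ℤ_9 × ℤ_19| = 9 × 19 = 171
Max element order = lcm(9,19) = 171
Cyclic? Yes (gcd=1)

|ℤ_9×ℤ_19| = 171, max element order = 171


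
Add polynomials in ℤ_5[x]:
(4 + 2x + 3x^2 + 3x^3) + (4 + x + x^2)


Add coefficients mod 5:
x^0: 4 + 4 = 3 (mod 5)
x^1: 2 + 1 = 3 (mod 5)
x^2: 3 + 1 = 4 (mod 5)
x^3: 3 + 0 = 3 (mod 5)
Result: 3 + 3x + 4x^2 + 3x^3

f + g = 3 + 3x + 4x^2 + 3x^3


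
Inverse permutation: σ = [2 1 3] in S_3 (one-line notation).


To find σ⁻¹, swap domain and range:
σ(1) = 2 → σ⁻¹(2) = 1
σ(2) = 1 → σ⁻¹(1) = 2
σ(3) = 3 → σ⁻¹(3) = 3

σ⁻¹ = [2 1 3]


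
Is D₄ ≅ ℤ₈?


Comparing D₄ and ℤ₈:
D₄ is non-abelian, ℤ₈ is abelian

No, D₄ ≇ ℤ₈


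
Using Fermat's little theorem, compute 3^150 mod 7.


Fermat's little theorem: if p is prime and gcd(a,p)=1, then a^(p-1) ≡ 1 (mod p)
p = 7 is prime, gcd(3,7) = 1
Reduce exponent: 150 mod 6 = 0
So 3^150 ≡ 3^0 (mod 7)
3^0 = 1

3^150 ≡ 1 (mod 7)


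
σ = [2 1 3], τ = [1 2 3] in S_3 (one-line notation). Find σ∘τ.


σ∘τ: apply τ first, then σ
1 →τ 1 →σ 2
2 →τ 2 →σ 1
3 →τ 3 →σ 3

σ∘τ = [2 1 3]


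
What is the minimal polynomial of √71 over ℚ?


√71 satisfies x² - 71 = 0, irreducible over ℚ since 71 is squarefree

Minimal polynomial: x² - 71


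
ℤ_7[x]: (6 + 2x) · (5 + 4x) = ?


Expand and collect like terms; reduce coefficients mod 7:
x^0: 6·5 = 30 ≡ 2 (mod 7)
x^1: 6·4 + 2·5 = 34 ≡ 6 (mod 7)
x^2: 2·4 = 8 ≡ 1 (mod 7)
Result: 2 + 6x + x^2

f · g = 2 + 6x + x^2


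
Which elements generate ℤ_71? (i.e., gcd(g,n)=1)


g generates ℤ_n iff gcd(g,n) = 1
Prime factors of 71: 71
Generators are g ∈ {1,...,70} not divisible by any of these primes.
Generators: {1, 2, 3, 4, 5, 6, 7, 8, 9, 10, 11, 12, 13, 14, 15, 16, 17, 18, 19, 20, 21, 22, 23, 24, 25, 26, 27, 28, 29, 30, 31, 32, 33, 34, 35, 36, 37, 38, 39, 40, 41, 42, 43, 44, 45, 46, 47, 48, 49, 50, 51, 52, 53, 54, 55, 56, 57, 58, 59, 60, 61, 62, 63, 64, 65, 66, 67, 68, 69, 70}
Number of generators = φ(71) = 70

Generators of ℤ_71 = {1, 2, 3, 4, 5, 6, 7, 8, 9, 10, 11, 12, 13, 14, 15, 16, 17, 18, 19, 20, 21, 22, 23, 24, 25, 26, 27, 28, 29, 30, 31, 32, 33, 34, 35, 36, 37, 38, 39, 40, 41, 42, 43, 44, 45, 46, 47, 48, 49, 50, 51, 52, 53, 54, 55, 56, 57, 58, 59, 60, 61, 62, 63, 64, 65, 66, 67, 68, 69, 70}


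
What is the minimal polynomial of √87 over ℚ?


√87 satisfies x² - 87 = 0, irreducible over ℚ since 87 is squarefree

Minimal polynomial: x² - 87


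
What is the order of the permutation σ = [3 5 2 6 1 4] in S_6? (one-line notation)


Cycle decomposition: (1 3 2 5) (4 6)
Cycle lengths: 4, 2
Order = lcm(4, 2) = 4

ord(σ) = 4


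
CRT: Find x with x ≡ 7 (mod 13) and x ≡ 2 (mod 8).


m₁ = 13, m₂ = 8, gcd = 1, so CRT applies. M = m₁·m₂ = 104
Let M₁ = M/m₁ = 8, M₂ = M/m₂ = 13
Find y₁ ≡ M₁⁻¹ (mod m₁): 8⁻¹ ≡ 5 (mod 13)
Find y₂ ≡ M₂⁻¹ (mod m₂): 13⁻¹ ≡ 5 (mod 8)
x = a₁·M₁·y₁ + a₂·M₂·y₂ = 7·8·5 + 2·13·5 = 410
Reduce mod 104: x ≡ 98
Check: 98 mod 13 = 7 ✓, 98 mod 8 = 2 ✓

x ≡ 98 (mod 104)


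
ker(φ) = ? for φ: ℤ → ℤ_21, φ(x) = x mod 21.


Kernel = preimage of identity
ker(φ) = {x ∈ ℤ : x ≡ 0 (mod 21)} = 21ℤ = {0, ±21, ±42, ...}

ker(φ) = 21ℤ


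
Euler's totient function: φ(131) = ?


Factor n: 131 = 131
φ(n) = n · ∏(1 - 1/p) over distinct primes p | n
φ(131) = 131 · (1 - 1/131) = 130

φ(131) = 130


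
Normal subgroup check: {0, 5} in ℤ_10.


H = {0, 5} in ℤ_10
ℤ_10 is abelian; every subgroup of an abelian group is normal

Yes, normal subgroup


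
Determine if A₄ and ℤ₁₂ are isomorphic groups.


Comparing A₄ and ℤ₁₂:
A₄ is non-abelian, ℤ₁₂ is abelian

No, A₄ ≇ ℤ₁₂


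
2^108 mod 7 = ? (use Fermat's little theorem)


Fermat's little theorem: if p is prime and gcd(a,p)=1, then a^(p-1) ≡ 1 (mod p)
p = 7 is prime, gcd(2,7) = 1
Reduce exponent: 108 mod 6 = 0
So 2^108 ≡ 2^0 (mod 7)
2^0 = 1

2^108 ≡ 1 (mod 7)


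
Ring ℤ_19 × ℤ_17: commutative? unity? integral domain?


Direct product ring; commutative with unity (1,1); but (1,0)·(0,1) = (0,0) gives zero divisors, so not an integral domain
Commutative: Yes
Integral domain: No
Has unity: Yes

ℤ_19 × ℤ_17: Commutative=Yes, Unity=Yes


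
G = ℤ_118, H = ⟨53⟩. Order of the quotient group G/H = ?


|⟨53⟩| = n / gcd(53, 118) = 118 / 1 = 118
H is normal (ℤ_118 is abelian).
|G/H| = |G| / |H| = 118 / 118 = 1

|G/H| = 1


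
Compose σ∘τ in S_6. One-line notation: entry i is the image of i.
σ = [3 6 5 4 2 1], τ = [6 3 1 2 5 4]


σ∘τ: apply τ first, then σ
1 →τ 6 →σ 1
2 →τ 3 →σ 5
3 →τ 1 →σ 3
4 →τ 2 →σ 6
5 →τ 5 →σ 2
6 →τ 4 →σ 4

σ∘τ = [1 5 3 6 2 4]


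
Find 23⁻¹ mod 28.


Use the extended Euclidean algorithm to write 1 = 23·s + 28·t; then s mod 28 is the inverse.
Euclidean algorithm:
  23 = 0·28 + 23
  28 = 1·23 + 5
  23 = 4·5 + 3
  5 = 1·3 + 2
  3 = 1·2 + 1
  2 = 2·1 + 0
gcd(23,28) = 1
Back-substitution gives: 23·(11) + 28·(-9) = 1
So 23⁻¹ ≡ 11 ≡ 11 (mod 28)
Check: 23 × 11 = 253 ≡ 1 (mod 28) ✓

23⁻¹ ≡ 11 (mod 28)


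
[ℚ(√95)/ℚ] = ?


√95 has minimal polynomial x² - 95 (irreducible over ℚ since 95 is squarefree)

[ℚ(√95)/ℚ] = 2


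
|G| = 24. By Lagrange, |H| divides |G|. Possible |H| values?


Lagrange's theorem: |H| divides |G|
|G| = 24
Divisors of 24: 1, 2, 3, 4, 6, 8, 12, 24

Possible subgroup orders: {1, 2, 3, 4, 6, 8, 12, 24}


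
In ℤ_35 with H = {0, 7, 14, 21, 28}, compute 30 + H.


30 + H = {30 + h (mod 35) : h ∈ H}
30+0=30, 30+7=2, 30+14=9, 30+21=16, 30+28=23
30 + H = {2, 9, 16, 23, 30} = 2 + H

30 + H = {2, 9, 16, 23, 30}


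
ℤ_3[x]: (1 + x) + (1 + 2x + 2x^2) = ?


Add coefficients mod 3:
x^0: 1 + 1 = 2 (mod 3)
x^1: 1 + 2 = 0 (mod 3)
x^2: 0 + 2 = 2 (mod 3)
Result: 2 + 2x^2

f + g = 2 + 2x^2


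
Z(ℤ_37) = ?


Z(G) = {g ∈ G | gx = xg for all x ∈ G}
ℤ_37 is abelian, so Z(G) = G

Z(ℤ_37) = ℤ_37


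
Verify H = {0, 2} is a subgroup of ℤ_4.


Subgroup test for H = {0, 2} in (ℤ_4, +):
(1) 0 ∈ H? Yes
(2) Closure: for all a,b ∈ H, (a+b) mod 4 ∈ H? Yes
(3) Inverses: for all a ∈ H, -a mod 4 ∈ H? Yes

Yes, H is a subgroup of ℤ_4


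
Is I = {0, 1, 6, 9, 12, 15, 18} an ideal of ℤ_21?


Check ideal conditions for I = {0, 1, 6, 9, 12, 15, 18} in ℤ_21:
(1) I is an additive subgroup? No
(2) For r ∈ ℤ_21 and a ∈ I: r·a ∈ I? No  [counterexample: r=2, a=1, r·a mod 21 = 2 ∉ I]

No, I is not an ideal of ℤ_21


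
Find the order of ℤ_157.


ℤ_n has n elements.

|ℤ_157| = 157


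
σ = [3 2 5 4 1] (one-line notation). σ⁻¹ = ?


To find σ⁻¹, swap domain and range:
σ(1) = 3 → σ⁻¹(3) = 1
σ(2) = 2 → σ⁻¹(2) = 2
σ(3) = 5 → σ⁻¹(5) = 3
σ(4) = 4 → σ⁻¹(4) = 4
σ(5) = 1 → σ⁻¹(1) = 5

σ⁻¹ = [5 2 1 4 3]


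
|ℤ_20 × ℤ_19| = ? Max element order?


|ℤ_20 × ℤ_19| = 20 × 19 = 380
Max element order = lcm(20,19) = 380
Cyclic? Yes (gcd=1)

|ℤ_20×ℤ_19| = 380, max element order = 380


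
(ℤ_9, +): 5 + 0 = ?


Operation: addition mod 9
5 + 0 = (a + b) mod 9 with a = 5, b = 0

5 + 0 = 5


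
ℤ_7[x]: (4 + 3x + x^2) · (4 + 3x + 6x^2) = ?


Expand and collect like terms; reduce coefficients mod 7:
x^0: 4·4 = 16 ≡ 2 (mod 7)
x^1: 4·3 + 3·4 = 24 ≡ 3 (mod 7)
x^2: 4·6 + 3·3 + 1·4 = 37 ≡ 2 (mod 7)
x^3: 3·6 + 1·3 = 21 ≡ 0 (mod 7)
x^4: 1·6 = 6 ≡ 6 (mod 7)
Result: 2 + 3x + 2x^2 + 6x^4

f · g = 2 + 3x + 2x^2 + 6x^4


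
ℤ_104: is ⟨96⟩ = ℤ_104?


g generates ℤ_n iff gcd(g, n) = 1
gcd(96, 104) = 8
Since gcd = 8 ≠ 1, ⟨96⟩ has order 13 < 104, so 96 is not a generator.

No, 96 does not generate ℤ_104


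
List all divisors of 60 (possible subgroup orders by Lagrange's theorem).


Lagrange's theorem: |H| divides |G|
|G| = 60
Divisors of 60: 1, 2, 3, 4, 5, 6, 10, 12, 15, 20, 30, 60

Possible subgroup orders: {1, 2, 3, 4, 5, 6, 10, 12, 15, 20, 30, 60}


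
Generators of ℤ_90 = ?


g generates ℤ_n iff gcd(g,n) = 1
Prime factors of 90: 2, 3, 5
Generators are g ∈ {1,...,89} not divisible by any of these primes.
Generators: {1, 7, 11, 13, 17, 19, 23, 29, 31, 37, 41, 43, 47, 49, 53, 59, 61, 67, 71, 73, 77, 79, 83, 89}
Number of generators = φ(90) = 24

Generators of ℤ_90 = {1, 7, 11, 13, 17, 19, 23, 29, 31, 37, 41, 43, 47, 49, 53, 59, 61, 67, 71, 73, 77, 79, 83, 89}


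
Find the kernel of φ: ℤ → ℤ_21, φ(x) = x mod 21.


Kernel = preimage of identity
ker(φ) = {x ∈ ℤ : x ≡ 0 (mod 21)} = 21ℤ = {0, ±21, ±42, ...}

ker(φ) = 21ℤ


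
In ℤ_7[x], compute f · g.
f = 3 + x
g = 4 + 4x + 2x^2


Expand and collect like terms; reduce coefficients mod 7:
x^0: 3·4 = 12 ≡ 5 (mod 7)
x^1: 3·4 + 1·4 = 16 ≡ 2 (mod 7)
x^2: 3·2 + 1·4 = 10 ≡ 3 (mod 7)
x^3: 1·2 = 2 ≡ 2 (mod 7)
Result: 5 + 2x + 3x^2 + 2x^3

f · g = 5 + 2x + 3x^2 + 2x^3


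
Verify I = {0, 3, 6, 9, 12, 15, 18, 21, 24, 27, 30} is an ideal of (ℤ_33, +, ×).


Check ideal conditions for I = {0, 3, 6, 9, 12, 15, 18, 21, 24, 27, 30} in ℤ_33:
(1) I is an additive subgroup? Yes
(2) For r ∈ ℤ_33 and a ∈ I: r·a ∈ I? Yes

Yes, I is an ideal of ℤ_33


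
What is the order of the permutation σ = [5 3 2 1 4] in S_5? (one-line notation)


Cycle decomposition: (1 5 4) (2 3)
Cycle lengths: 3, 2
Order = lcm(3, 2) = 6

ord(σ) = 6


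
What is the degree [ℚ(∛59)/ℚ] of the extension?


∛59 has minimal polynomial x³ - 59 (irreducible over ℚ since 59 is not a perfect cube)

[ℚ(∛59)/ℚ] = 3


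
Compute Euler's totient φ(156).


Factor n: 156 = 2^2 × 3 × 13
φ(n) = n · ∏(1 - 1/p) over distinct primes p | n
φ(156) = 156 · (1 - 1/2) · (1 - 1/3) · (1 - 1/13) = 48

φ(156) = 48


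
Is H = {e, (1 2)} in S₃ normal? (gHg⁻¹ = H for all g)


H = {e, (1 2)} in S₃
(1 3)(1 2)(1 3)⁻¹ = (2 3) ∉ {e, (1 2)}, so it is not normal

No, not a normal subgroup


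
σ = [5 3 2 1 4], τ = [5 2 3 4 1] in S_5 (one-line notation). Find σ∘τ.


σ∘τ: apply τ first, then σ
1 →τ 5 →σ 4
2 →τ 2 →σ 3
3 →τ 3 →σ 2
4 →τ 4 →σ 1
5 →τ 1 →σ 5

σ∘τ = [4 3 2 1 5]


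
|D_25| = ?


|D_n| = 2n (n rotations and n reflections)
|D_25| = 2×25 = 50

|D_25| = 50


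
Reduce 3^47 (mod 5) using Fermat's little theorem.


Fermat's little theorem: if p is prime and gcd(a,p)=1, then a^(p-1) ≡ 1 (mod p)
p = 5 is prime, gcd(3,5) = 1
Reduce exponent: 47 mod 4 = 3
So 3^47 ≡ 3^3 (mod 5)
3^3 mod 5 = 2

3^47 ≡ 2 (mod 5)


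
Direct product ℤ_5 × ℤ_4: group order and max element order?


|ℤ_5 × ℤ_4| = 5 × 4 = 20
Max element order = lcm(5,4) = 20
Cyclic? Yes (gcd=1)

|ℤ_5×ℤ_4| = 20, max element order = 20


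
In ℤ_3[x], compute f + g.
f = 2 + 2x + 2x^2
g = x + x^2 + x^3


Add coefficients mod 3:
x^0: 2 + 0 = 2 (mod 3)
x^1: 2 + 1 = 0 (mod 3)
x^2: 2 + 1 = 0 (mod 3)
x^3: 0 + 1 = 1 (mod 3)
Result: 2 + x^3

f + g = 2 + x^3


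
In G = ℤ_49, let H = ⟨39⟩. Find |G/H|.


|⟨39⟩| = n / gcd(39, 49) = 49 / 1 = 49
H is normal (ℤ_49 is abelian).
|G/H| = |G| / |H| = 49 / 49 = 1

|G/H| = 1


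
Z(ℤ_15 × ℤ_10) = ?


Z(G) = {g ∈ G | gx = xg for all x ∈ G}
Direct product of abelian groups is abelian, so Z(G) = G

Z(ℤ_15 × ℤ_10) = ℤ_15 × ℤ_10


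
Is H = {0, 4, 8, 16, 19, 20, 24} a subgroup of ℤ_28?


Subgroup test for H = {0, 4, 8, 16, 19, 20, 24} in (ℤ_28, +):
(1) 0 ∈ H? Yes
(2) Closure: for all a,b ∈ H, (a+b) mod 28 ∈ H? No  [counterexample: 4 + 8 = 12 ∉ H]
(3) Inverses: for all a ∈ H, -a mod 28 ∈ H? No

No, H is not a subgroup of ℤ_28


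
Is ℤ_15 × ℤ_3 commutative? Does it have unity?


Direct product ring; commutative with unity (1,1); but (1,0)·(0,1) = (0,0) gives zero divisors, so not an integral domain
Commutative: Yes
Integral domain: No
Has unity: Yes

ℤ_15 × ℤ_3: Commutative=Yes, Unity=Yes


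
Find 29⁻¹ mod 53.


Use the extended Euclidean algorithm to write 1 = 29·s + 53·t; then s mod 53 is the inverse.
Euclidean algorithm:
  29 = 0·53 + 29
  53 = 1·29 + 24
  29 = 1·24 + 5
  24 = 4·5 + 4
  5 = 1·4 + 1
  4 = 4·1 + 0
gcd(29,53) = 1
Back-substitution gives: 29·(11) + 53·(-6) = 1
So 29⁻¹ ≡ 11 ≡ 11 (mod 53)
Check: 29 × 11 = 319 ≡ 1 (mod 53) ✓

29⁻¹ ≡ 11 (mod 53)


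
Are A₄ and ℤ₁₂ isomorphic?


Comparing A₄ and ℤ₁₂:
A₄ is non-abelian, ℤ₁₂ is abelian

No, A₄ ≇ ℤ₁₂


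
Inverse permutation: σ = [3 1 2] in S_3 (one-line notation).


To find σ⁻¹, swap domain and range:
σ(1) = 3 → σ⁻¹(3) = 1
σ(2) = 1 → σ⁻¹(1) = 2
σ(3) = 2 → σ⁻¹(2) = 3

σ⁻¹ = [2 3 1]


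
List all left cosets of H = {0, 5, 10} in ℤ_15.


H = {0, 5, 10}, |H| = 3
Number of cosets = |G|/|H| = 15/3 = 5
0 + H = {0, 5, 10}
1 + H = {1, 6, 11}
2 + H = {2, 7, 12}
3 + H = {3, 8, 13}
4 + H = {4, 9, 14}

Cosets: 0+H={0,5,10}; 1+H={1,6,11}; 2+H={2,7,12}; 3+H={3,8,13}; 4+H={4,9,14}


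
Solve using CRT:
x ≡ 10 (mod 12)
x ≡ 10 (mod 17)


m₁ = 12, m₂ = 17, gcd = 1, so CRT applies. M = m₁·m₂ = 204
Let M₁ = M/m₁ = 17, M₂ = M/m₂ = 12
Find y₁ ≡ M₁⁻¹ (mod m₁): 17⁻¹ ≡ 5 (mod 12)
Find y₂ ≡ M₂⁻¹ (mod m₂): 12⁻¹ ≡ 10 (mod 17)
x = a₁·M₁·y₁ + a₂·M₂·y₂ = 10·17·5 + 10·12·10 = 2050
Reduce mod 204: x ≡ 10
Check: 10 mod 12 = 10 ✓, 10 mod 17 = 10 ✓

x ≡ 10 (mod 204)


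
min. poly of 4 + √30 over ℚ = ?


Let α = 4 + √30. Then α - 4 = √30, so (α - 4)² = 30, giving α² - 8α - 14 = 0. Degree 2 and α ∉ ℚ, so this is the minimal polynomial.

Minimal polynomial: x² - 8x - 14


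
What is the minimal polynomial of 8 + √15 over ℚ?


Let α = 8 + √15. Then α - 8 = √15, so (α - 8)² = 15, giving α² - 16α + 49 = 0. Degree 2 and α ∉ ℚ, so this is the minimal polynomial.

Minimal polynomial: x² - 16x + 49


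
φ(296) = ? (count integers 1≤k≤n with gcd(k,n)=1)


Factor n: 296 = 2^3 × 37
φ(n) = n · ∏(1 - 1/p) over distinct primes p | n
φ(296) = 296 · (1 - 1/2) · (1 - 1/37) = 144

φ(296) = 144


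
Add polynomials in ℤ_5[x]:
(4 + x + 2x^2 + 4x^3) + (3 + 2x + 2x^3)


Add coefficients mod 5:
x^0: 4 + 3 = 2 (mod 5)
x^1: 1 + 2 = 3 (mod 5)
x^2: 2 + 0 = 2 (mod 5)
x^3: 4 + 2 = 1 (mod 5)
Result: 2 + 3x + 2x^2 + x^3

f + g = 2 + 3x + 2x^2 + x^3


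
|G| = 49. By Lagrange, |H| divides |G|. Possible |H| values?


Lagrange's theorem: |H| divides |G|
|G| = 49
Divisors of 49: 1, 7, 49

Possible subgroup orders: {1, 7, 49}


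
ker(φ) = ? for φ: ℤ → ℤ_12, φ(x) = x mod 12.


Kernel = preimage of identity
ker(φ) = {x ∈ ℤ : x ≡ 0 (mod 12)} = 12ℤ = {0, ±12, ±24, ...}

ker(φ) = 12ℤ


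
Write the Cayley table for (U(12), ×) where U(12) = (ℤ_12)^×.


Elements: {1, 5, 7, 11}
Operation: multiplication mod 12
Entry (a, b) = (a × b) mod 12

Cayley table:
   |  1 |  5 |  7 | 11
 1 |  1 |  5 |  7 | 11
 5 |  5 |  1 | 11 |  7
 7 |  7 | 11 |  1 |  5
11 | 11 |  7 |  5 |  1


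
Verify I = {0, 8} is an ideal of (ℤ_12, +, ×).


Check ideal conditions for I = {0, 8} in ℤ_12:
(1) I is an additive subgroup? No
(2) For r ∈ ℤ_12 and a ∈ I: r·a ∈ I? No  [counterexample: r=2, a=8, r·a mod 12 = 4 ∉ I]

No, I is not an ideal of ℤ_12


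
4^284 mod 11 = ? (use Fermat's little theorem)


Fermat's little theorem: if p is prime and gcd(a,p)=1, then a^(p-1) ≡ 1 (mod p)
p = 11 is prime, gcd(4,11) = 1
Reduce exponent: 284 mod 10 = 4
So 4^284 ≡ 4^4 (mod 11)
4^4 mod 11 = 3

4^284 ≡ 3 (mod 11)


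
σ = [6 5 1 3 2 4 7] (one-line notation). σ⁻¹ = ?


To find σ⁻¹, swap domain and range:
σ(1) = 6 → σ⁻¹(6) = 1
σ(2) = 5 → σ⁻¹(5) = 2
σ(3) = 1 → σ⁻¹(1) = 3
σ(4) = 3 → σ⁻¹(3) = 4
σ(5) = 2 → σ⁻¹(2) = 5
σ(6) = 4 → σ⁻¹(4) = 6
σ(7) = 7 → σ⁻¹(7) = 7

σ⁻¹ = [3 5 4 6 2 1 7]


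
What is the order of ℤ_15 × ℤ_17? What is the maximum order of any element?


|ℤ_15 × ℤ_17| = 15 × 17 = 255
Max element order = lcm(15,17) = 255
Cyclic? Yes (gcd=1)

|ℤ_15×ℤ_17| = 255, max element order = 255


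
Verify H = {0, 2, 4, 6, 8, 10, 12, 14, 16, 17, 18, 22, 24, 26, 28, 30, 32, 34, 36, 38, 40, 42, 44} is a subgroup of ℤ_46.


Subgroup test for H = {0, 2, 4, 6, 8, 10, 12, 14, 16, 17, 18, 22, 24, 26, 28, 30, 32, 34, 36, 38, 40, 42, 44} in (ℤ_46, +):
(1) 0 ∈ H? Yes
(2) Closure: for all a,b ∈ H, (a+b) mod 46 ∈ H? No  [counterexample: 2 + 17 = 19 ∉ H]
(3) Inverses: for all a ∈ H, -a mod 46 ∈ H? No

No, H is not a subgroup of ℤ_46


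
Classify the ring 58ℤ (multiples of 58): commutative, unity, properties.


58ℤ is a commutative ring under +,× but has no multiplicative identity (1 ∉ 58ℤ); it has no zero divisors, but without unity it is not an integral domain
Commutative: Yes
Integral domain: No
Has unity: No

58ℤ (multiples of 58): Commutative=Yes, Unity=No


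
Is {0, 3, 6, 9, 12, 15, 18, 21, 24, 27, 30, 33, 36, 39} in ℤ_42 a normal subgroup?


H = {0, 3, 6, 9, 12, 15, 18, 21, 24, 27, 30, 33, 36, 39} in ℤ_42
ℤ_42 is abelian; every subgroup of an abelian group is normal

Yes, normal subgroup


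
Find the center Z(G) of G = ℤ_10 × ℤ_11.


Z(G) = {g ∈ G | gx = xg for all x ∈ G}
Direct product of abelian groups is abelian, so Z(G) = G

Z(ℤ_10 × ℤ_11) = ℤ_10 × ℤ_11


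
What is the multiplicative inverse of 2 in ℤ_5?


Use the extended Euclidean algorithm to write 1 = 2·s + 5·t; then s mod 5 is the inverse.
Euclidean algorithm:
  2 = 0·5 + 2
  5 = 2·2 + 1
  2 = 2·1 + 0
gcd(2,5) = 1
Back-substitution gives: 2·(-2) + 5·(1) = 1
So 2⁻¹ ≡ -2 ≡ 3 (mod 5)
Check: 2 × 3 = 6 ≡ 1 (mod 5) ✓

2⁻¹ ≡ 3 (mod 5)


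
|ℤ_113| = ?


ℤ_n has n elements.

|ℤ_113| = 113


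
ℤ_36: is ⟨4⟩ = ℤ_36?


g generates ℤ_n iff gcd(g, n) = 1
gcd(4, 36) = 4
Since gcd = 4 ≠ 1, ⟨4⟩ has order 9 < 36, so 4 is not a generator.

No, 4 does not generate ℤ_36


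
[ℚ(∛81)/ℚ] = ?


∛81 has minimal polynomial x³ - 81 (irreducible over ℚ since 81 is not a perfect cube)

[ℚ(∛81)/ℚ] = 3


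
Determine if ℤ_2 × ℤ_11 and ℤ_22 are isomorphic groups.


Comparing ℤ_2 × ℤ_11 and ℤ_22:
gcd(2,11) = 1, so ℤ_2 × ℤ_11 ≅ ℤ_22 (CRT)

Yes, ℤ_2 × ℤ_11 ≅ ℤ_22


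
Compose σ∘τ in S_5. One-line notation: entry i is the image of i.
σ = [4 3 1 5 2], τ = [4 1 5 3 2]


σ∘τ: apply τ first, then σ
1 →τ 4 →σ 5
2 →τ 1 →σ 4
3 →τ 5 →σ 2
4 →τ 3 →σ 1
5 →τ 2 →σ 3

σ∘τ = [5 4 2 1 3]


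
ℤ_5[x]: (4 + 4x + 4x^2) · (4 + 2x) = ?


Expand and collect like terms; reduce coefficients mod 5:
x^0: 4·4 = 16 ≡ 1 (mod 5)
x^1: 4·2 + 4·4 = 24 ≡ 4 (mod 5)
x^2: 4·2 + 4·4 = 24 ≡ 4 (mod 5)
x^3: 4·2 = 8 ≡ 3 (mod 5)
Result: 1 + 4x + 4x^2 + 3x^3

f · g = 1 + 4x + 4x^2 + 3x^3


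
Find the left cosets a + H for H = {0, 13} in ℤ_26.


H = {0, 13}, |H| = 2
Number of cosets = |G|/|H| = 26/2 = 13
0 + H = {0, 13}
1 + H = {1, 14}
2 + H = {2, 15}
3 + H = {3, 16}
4 + H = {4, 17}
5 + H = {5, 18}
6 + H = {6, 19}
7 + H = {7, 20}
8 + H = {8, 21}
9 + H = {9, 22}
10 + H = {10, 23}
11 + H = {11, 24}
12 + H = {12, 25}

Cosets: 0+H={0,13}; 1+H={1,14}; 2+H={2,15}; 3+H={3,16}; 4+H={4,17}; 5+H={5,18}; 6+H={6,19}; 7+H={7,20}; 8+H={8,21}; 9+H={9,22}; 10+H={10,23}; 11+H={11,24}; 12+H={12,25}


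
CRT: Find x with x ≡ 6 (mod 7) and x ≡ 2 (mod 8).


m₁ = 7, m₂ = 8, gcd = 1, so CRT applies. M = m₁·m₂ = 56
Let M₁ = M/m₁ = 8, M₂ = M/m₂ = 7
Find y₁ ≡ M₁⁻¹ (mod m₁): 8⁻¹ ≡ 1 (mod 7)
Find y₂ ≡ M₂⁻¹ (mod m₂): 7⁻¹ ≡ 7 (mod 8)
x = a₁·M₁·y₁ + a₂·M₂·y₂ = 6·8·1 + 2·7·7 = 146
Reduce mod 56: x ≡ 34
Check: 34 mod 7 = 6 ✓, 34 mod 8 = 2 ✓

x ≡ 34 (mod 56)


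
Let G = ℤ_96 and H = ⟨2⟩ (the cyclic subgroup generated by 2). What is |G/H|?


|⟨2⟩| = n / gcd(2, 96) = 96 / 2 = 48
H is normal (ℤ_96 is abelian).
|G/H| = |G| / |H| = 96 / 48 = 2

|G/H| = 2


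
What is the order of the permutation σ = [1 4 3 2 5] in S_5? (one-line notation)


Cycle decomposition: (2 4)
Cycle lengths: 2
Order = lcm(2) = 2

ord(σ) = 2


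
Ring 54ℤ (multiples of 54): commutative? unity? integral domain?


54ℤ is a commutative ring under +,× but has no multiplicative identity (1 ∉ 54ℤ); it has no zero divisors, but without unity it is not an integral domain
Commutative: Yes
Integral domain: No
Has unity: No

54ℤ (multiples of 54): Commutative=Yes, Unity=No


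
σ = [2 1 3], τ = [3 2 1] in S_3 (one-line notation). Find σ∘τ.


σ∘τ: apply τ first, then σ
1 →τ 3 →σ 3
2 →τ 2 →σ 1
3 →τ 1 →σ 2

σ∘τ = [3 1 2]


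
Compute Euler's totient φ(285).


Factor n: 285 = 3 × 5 × 19
φ(n) = n · ∏(1 - 1/p) over distinct primes p | n
φ(285) = 285 · (1 - 1/3) · (1 - 1/5) · (1 - 1/19) = 144

φ(285) = 144


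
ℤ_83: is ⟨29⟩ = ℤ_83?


g generates ℤ_n iff gcd(g, n) = 1
gcd(29, 83) = 1
Since gcd = 1, 29 is a generator.

Yes, 29 generates ℤ_83


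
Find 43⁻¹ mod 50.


Use the extended Euclidean algorithm to write 1 = 43·s + 50·t; then s mod 50 is the inverse.
Euclidean algorithm:
  43 = 0·50 + 43
  50 = 1·43 + 7
  43 = 6·7 + 1
  7 = 7·1 + 0
gcd(43,50) = 1
Back-substitution gives: 43·(7) + 50·(-6) = 1
So 43⁻¹ ≡ 7 ≡ 7 (mod 50)
Check: 43 × 7 = 301 ≡ 1 (mod 50) ✓

43⁻¹ ≡ 7 (mod 50)


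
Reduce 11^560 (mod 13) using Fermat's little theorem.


Fermat's little theorem: if p is prime and gcd(a,p)=1, then a^(p-1) ≡ 1 (mod p)
p = 13 is prime, gcd(11,13) = 1
Reduce exponent: 560 mod 12 = 8
So 11^560 ≡ 11^8 (mod 13)
11^8 mod 13 = 9

11^560 ≡ 9 (mod 13)


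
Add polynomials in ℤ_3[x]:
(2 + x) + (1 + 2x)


Add coefficients mod 3:
x^0: 2 + 1 = 0 (mod 3)
x^1: 1 + 2 = 0 (mod 3)
Result: 0

f + g = 0


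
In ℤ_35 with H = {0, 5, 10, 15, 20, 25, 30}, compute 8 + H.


8 + H = {8 + h (mod 35) : h ∈ H}
8+0=8, 8+5=13, 8+10=18, 8+15=23, 8+20=28, 8+25=33, 8+30=3
8 + H = {3, 8, 13, 18, 23, 28, 33} = 3 + H

8 + H = {3, 8, 13, 18, 23, 28, 33}


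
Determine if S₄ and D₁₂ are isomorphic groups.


Comparing S₄ and D₁₂:
S₄ has trivial center; D₁₂ has center {e, r⁶}

No, S₄ ≇ D₁₂


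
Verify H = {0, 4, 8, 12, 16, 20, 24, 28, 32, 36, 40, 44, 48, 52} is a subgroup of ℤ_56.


Subgroup test for H = {0, 4, 8, 12, 16, 20, 24, 28, 32, 36, 40, 44, 48, 52} in (ℤ_56, +):
(1) 0 ∈ H? Yes
(2) Closure: for all a,b ∈ H, (a+b) mod 56 ∈ H? Yes
(3) Inverses: for all a ∈ H, -a mod 56 ∈ H? Yes

Yes, H is a subgroup of ℤ_56


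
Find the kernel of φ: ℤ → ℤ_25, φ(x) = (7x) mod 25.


Kernel = preimage of identity
ker(φ) = {x ∈ ℤ : 7x ≡ 0 (mod 25)}. gcd(7,25) = 1, so 7x ≡ 0 (mod 25) ⟺ x ≡ 0 (mod 25/1 = 25). Hence ker(φ) = 25ℤ

ker(φ) = 25ℤ


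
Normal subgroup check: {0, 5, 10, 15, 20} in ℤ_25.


H = {0, 5, 10, 15, 20} in ℤ_25
ℤ_25 is abelian; every subgroup of an abelian group is normal

Yes, normal subgroup


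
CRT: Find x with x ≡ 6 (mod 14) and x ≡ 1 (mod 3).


m₁ = 14, m₂ = 3, gcd = 1, so CRT applies. M = m₁·m₂ = 42
Let M₁ = M/m₁ = 3, M₂ = M/m₂ = 14
Find y₁ ≡ M₁⁻¹ (mod m₁): 3⁻¹ ≡ 5 (mod 14)
Find y₂ ≡ M₂⁻¹ (mod m₂): 14⁻¹ ≡ 2 (mod 3)
x = a₁·M₁·y₁ + a₂·M₂·y₂ = 6·3·5 + 1·14·2 = 118
Reduce mod 42: x ≡ 34
Check: 34 mod 14 = 6 ✓, 34 mod 3 = 1 ✓

x ≡ 34 (mod 42)


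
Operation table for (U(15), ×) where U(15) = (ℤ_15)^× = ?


Elements: {1, 2, 4, 7, 8, 11, 13, 14}
Operation: multiplication mod 15
Entry (a, b) = (a × b) mod 15

Cayley table:
   |  1 |  2 |  4 |  7 |  8 | 11 | 13 | 14
 1 |  1 |  2 |  4 |  7 |  8 | 11 | 13 | 14
 2 |  2 |  4 |  8 | 14 |  1 |  7 | 11 | 13
 4 |  4 |  8 |  1 | 13 |  2 | 14 |  7 | 11
 7 |  7 | 14 | 13 |  4 | 11 |  2 |  1 |  8
 8 |  8 |  1 |  2 | 11 |  4 | 13 | 14 |  7
11 | 11 |  7 | 14 |  2 | 13 |  1 |  8 |  4
13 | 13 | 11 |  7 |  1 | 14 |  8 |  4 |  2
14 | 14 | 13 | 11 |  8 |  7 |  4 |  2 |  1


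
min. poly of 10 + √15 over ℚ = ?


Let α = 10 + √15. Then α - 10 = √15, so (α - 10)² = 15, giving α² - 20α + 85 = 0. Degree 2 and α ∉ ℚ, so this is the minimal polynomial.

Minimal polynomial: x² - 20x + 85


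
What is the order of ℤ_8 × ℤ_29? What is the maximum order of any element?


|ℤ_8 × ℤ_29| = 8 × 29 = 232
Max element order = lcm(8,29) = 232
Cyclic? Yes (gcd=1)

|ℤ_8×ℤ_29| = 232, max element order = 232


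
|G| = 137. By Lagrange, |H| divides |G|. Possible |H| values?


Lagrange's theorem: |H| divides |G|
|G| = 137
Divisors of 137: 1, 137

Possible subgroup orders: {1, 137}


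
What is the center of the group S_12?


Z(G) = {g ∈ G | gx = xg for all x ∈ G}
S_n is non-abelian for n ≥ 3; Z(S_12) is trivial

Z(S_12) = {e}


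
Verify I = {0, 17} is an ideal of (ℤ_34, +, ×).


Check ideal conditions for I = {0, 17} in ℤ_34:
(1) I is an additive subgroup? Yes
(2) For r ∈ ℤ_34 and a ∈ I: r·a ∈ I? Yes

Yes, I is an ideal of ℤ_34


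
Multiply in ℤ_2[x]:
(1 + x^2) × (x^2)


Expand and collect like terms; reduce coefficients mod 2:
x^0: 1·0 = 0 ≡ 0 (mod 2)
x^1: 1·0 + 0·0 = 0 ≡ 0 (mod 2)
x^2: 1·1 + 0·0 + 1·0 = 1 ≡ 1 (mod 2)
x^3: 0·1 + 1·0 = 0 ≡ 0 (mod 2)
x^4: 1·1 = 1 ≡ 1 (mod 2)
Result: x^2 + x^4

f · g = x^2 + x^4


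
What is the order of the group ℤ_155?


ℤ_n has n elements.

|ℤ_155| = 155


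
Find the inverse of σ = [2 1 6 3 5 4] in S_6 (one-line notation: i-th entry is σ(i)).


To find σ⁻¹, swap domain and range:
σ(1) = 2 → σ⁻¹(2) = 1
σ(2) = 1 → σ⁻¹(1) = 2
σ(3) = 6 → σ⁻¹(6) = 3
σ(4) = 3 → σ⁻¹(3) = 4
σ(5) = 5 → σ⁻¹(5) = 5
σ(6) = 4 → σ⁻¹(4) = 6

σ⁻¹ = [2 1 4 6 5 3]


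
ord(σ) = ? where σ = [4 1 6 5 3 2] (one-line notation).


Cycle decomposition: (1 4 5 3 6 2)
Cycle lengths: 6
Order = lcm(6) = 6

ord(σ) = 6


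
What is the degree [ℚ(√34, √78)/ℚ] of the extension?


[ℚ(√34,√78):ℚ] = [ℚ(√34,√78):ℚ(√34)]·[ℚ(√34):ℚ] = 2·2 = 4

[ℚ(√34, √78)/ℚ] = 4


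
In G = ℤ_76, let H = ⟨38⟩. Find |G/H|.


|⟨38⟩| = n / gcd(38, 76) = 76 / 38 = 2
H is normal (ℤ_76 is abelian).
|G/H| = |G| / |H| = 76 / 2 = 38

|G/H| = 38


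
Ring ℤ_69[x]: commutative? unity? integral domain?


ℤ_69 has zero divisors (3·23 ≡ 0), and these lift to constant zero divisors in ℤ_69[x]; so not an integral domain
Commutative: Yes
Integral domain: No
Has unity: Yes

ℤ_69[x]: Commutative=Yes, Unity=Yes


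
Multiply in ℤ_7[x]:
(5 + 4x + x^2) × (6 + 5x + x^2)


Expand and collect like terms; reduce coefficients mod 7:
x^0: 5·6 = 30 ≡ 2 (mod 7)
x^1: 5·5 + 4·6 = 49 ≡ 0 (mod 7)
x^2: 5·1 + 4·5 + 1·6 = 31 ≡ 3 (mod 7)
x^3: 4·1 + 1·5 = 9 ≡ 2 (mod 7)
x^4: 1·1 = 1 ≡ 1 (mod 7)
Result: 2 + 3x^2 + 2x^3 + x^4

f · g = 2 + 3x^2 + 2x^3 + x^4


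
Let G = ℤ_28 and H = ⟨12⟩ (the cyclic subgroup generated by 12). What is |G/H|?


|⟨12⟩| = n / gcd(12, 28) = 28 / 4 = 7
H is normal (ℤ_28 is abelian).
|G/H| = |G| / |H| = 28 / 7 = 4

|G/H| = 4


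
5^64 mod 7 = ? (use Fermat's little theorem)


Fermat's little theorem: if p is prime and gcd(a,p)=1, then a^(p-1) ≡ 1 (mod p)
p = 7 is prime, gcd(5,7) = 1
Reduce exponent: 64 mod 6 = 4
So 5^64 ≡ 5^4 (mod 7)
5^4 mod 7 = 2

5^64 ≡ 2 (mod 7)


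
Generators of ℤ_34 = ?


g generates ℤ_n iff gcd(g,n) = 1
Prime factors of 34: 2, 17
Generators are g ∈ {1,...,33} not divisible by any of these primes.
Generators: {1, 3, 5, 7, 9, 11, 13, 15, 19, 21, 23, 25, 27, 29, 31, 33}
Number of generators = φ(34) = 16

Generators of ℤ_34 = {1, 3, 5, 7, 9, 11, 13, 15, 19, 21, 23, 25, 27, 29, 31, 33}


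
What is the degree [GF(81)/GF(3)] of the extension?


GF(81) = GF(3^4), so the extension degree is 4

[GF(81)/GF(3)] = 4


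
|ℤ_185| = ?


ℤ_n has n elements.

|ℤ_185| = 185


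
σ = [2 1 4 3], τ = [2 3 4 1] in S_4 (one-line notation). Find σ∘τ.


σ∘τ: apply τ first, then σ
1 →τ 2 →σ 1
2 →τ 3 →σ 4
3 →τ 4 →σ 3
4 →τ 1 →σ 2

σ∘τ = [1 4 3 2]


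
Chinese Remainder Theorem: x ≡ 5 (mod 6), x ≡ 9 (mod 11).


m₁ = 6, m₂ = 11, gcd = 1, so CRT applies. M = m₁·m₂ = 66
Let M₁ = M/m₁ = 11, M₂ = M/m₂ = 6
Find y₁ ≡ M₁⁻¹ (mod m₁): 11⁻¹ ≡ 5 (mod 6)
Find y₂ ≡ M₂⁻¹ (mod m₂): 6⁻¹ ≡ 2 (mod 11)
x = a₁·M₁·y₁ + a₂·M₂·y₂ = 5·11·5 + 9·6·2 = 383
Reduce mod 66: x ≡ 53
Check: 53 mod 6 = 5 ✓, 53 mod 11 = 9 ✓

x ≡ 53 (mod 66)


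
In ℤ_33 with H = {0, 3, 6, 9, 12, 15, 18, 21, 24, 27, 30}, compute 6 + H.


6 + H = {6 + h (mod 33) : h ∈ H}
6+0=6, 6+3=9, 6+6=12, 6+9=15, 6+12=18, 6+15=21, 6+18=24, 6+21=27, 6+24=30, 6+27=0, 6+30=3
6 + H = {0, 3, 6, 9, 12, 15, 18, 21, 24, 27, 30} = 0 + H

6 + H = {0, 3, 6, 9, 12, 15, 18, 21, 24, 27, 30}


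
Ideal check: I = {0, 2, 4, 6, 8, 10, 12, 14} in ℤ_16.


Check ideal conditions for I = {0, 2, 4, 6, 8, 10, 12, 14} in ℤ_16:
(1) I is an additive subgroup? Yes
(2) For r ∈ ℤ_16 and a ∈ I: r·a ∈ I? Yes

Yes, I is an ideal of ℤ_16


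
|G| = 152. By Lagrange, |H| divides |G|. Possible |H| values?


Lagrange's theorem: |H| divides |G|
|G| = 152
Divisors of 152: 1, 2, 4, 8, 19, 38, 76, 152

Possible subgroup orders: {1, 2, 4, 8, 19, 38, 76, 152}


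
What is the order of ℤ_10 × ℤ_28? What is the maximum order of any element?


|ℤ_10 × ℤ_28| = 10 × 28 = 280
Max element order = lcm(10,28) = 140
Cyclic? No (gcd=2)

|ℤ_10×ℤ_28| = 280, max element order = 140


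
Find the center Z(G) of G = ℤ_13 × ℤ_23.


Z(G) = {g ∈ G | gx = xg for all x ∈ G}
Direct product of abelian groups is abelian, so Z(G) = G

Z(ℤ_13 × ℤ_23) = ℤ_13 × ℤ_23
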